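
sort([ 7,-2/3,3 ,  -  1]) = [ - 1, - 2/3, 3,7]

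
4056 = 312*13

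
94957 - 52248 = 42709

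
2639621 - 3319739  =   - 680118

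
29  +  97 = 126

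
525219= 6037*87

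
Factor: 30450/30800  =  87/88 = 2^( - 3) * 3^1* 11^( - 1 )*29^1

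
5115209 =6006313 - 891104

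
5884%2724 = 436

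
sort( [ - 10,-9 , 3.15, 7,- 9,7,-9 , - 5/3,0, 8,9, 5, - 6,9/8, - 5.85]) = [ - 10, - 9,- 9,-9,-6,  -  5.85, - 5/3, 0,9/8, 3.15, 5,7, 7,  8,9] 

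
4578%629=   175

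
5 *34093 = 170465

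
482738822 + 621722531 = 1104461353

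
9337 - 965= 8372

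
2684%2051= 633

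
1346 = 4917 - 3571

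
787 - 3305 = -2518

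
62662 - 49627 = 13035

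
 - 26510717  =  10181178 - 36691895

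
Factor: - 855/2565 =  - 3^(  -  1) = - 1/3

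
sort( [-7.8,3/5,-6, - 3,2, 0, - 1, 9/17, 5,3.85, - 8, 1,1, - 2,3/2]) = [ - 8, - 7.8,-6 , - 3, - 2, - 1, 0,9/17, 3/5, 1, 1,  3/2, 2, 3.85, 5 ]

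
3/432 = 1/144 = 0.01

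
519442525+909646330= 1429088855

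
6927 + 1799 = 8726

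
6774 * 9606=65071044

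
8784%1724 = 164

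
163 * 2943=479709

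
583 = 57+526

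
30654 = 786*39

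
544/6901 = 544/6901 = 0.08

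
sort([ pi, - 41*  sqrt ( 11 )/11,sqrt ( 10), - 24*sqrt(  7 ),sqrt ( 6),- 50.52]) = [-24*sqrt ( 7 ), - 50.52, - 41*sqrt( 11 ) /11 , sqrt( 6),pi,sqrt(10 )]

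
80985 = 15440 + 65545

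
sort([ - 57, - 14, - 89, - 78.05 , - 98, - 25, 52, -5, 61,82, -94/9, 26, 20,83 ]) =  [ - 98,- 89, - 78.05, - 57, - 25 , - 14, - 94/9,-5,20,26, 52,61 , 82,83 ]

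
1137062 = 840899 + 296163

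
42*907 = 38094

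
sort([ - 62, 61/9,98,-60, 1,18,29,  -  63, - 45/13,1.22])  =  [ - 63, - 62, -60,-45/13,1,1.22, 61/9,18,29,98]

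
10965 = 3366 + 7599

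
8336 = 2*4168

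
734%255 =224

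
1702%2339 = 1702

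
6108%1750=858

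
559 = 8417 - 7858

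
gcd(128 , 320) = 64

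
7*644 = 4508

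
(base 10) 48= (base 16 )30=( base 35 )1d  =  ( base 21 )26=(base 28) 1K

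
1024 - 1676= - 652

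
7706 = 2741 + 4965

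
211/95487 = 211/95487 = 0.00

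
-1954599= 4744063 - 6698662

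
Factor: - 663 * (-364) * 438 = 105703416 = 2^3  *3^2 *7^1*13^2 * 17^1 * 73^1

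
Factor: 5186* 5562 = 2^2*3^3*103^1 * 2593^1 = 28844532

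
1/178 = 1/178 = 0.01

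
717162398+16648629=733811027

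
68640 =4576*15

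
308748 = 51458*6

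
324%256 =68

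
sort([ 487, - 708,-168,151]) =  [  -  708, - 168, 151 , 487]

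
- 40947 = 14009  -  54956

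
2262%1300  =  962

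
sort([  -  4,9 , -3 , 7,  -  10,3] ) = [-10, - 4, - 3,3,7, 9]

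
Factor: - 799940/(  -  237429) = 940/279 = 2^2 *3^(  -  2 ) * 5^1*31^(- 1) *47^1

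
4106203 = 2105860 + 2000343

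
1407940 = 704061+703879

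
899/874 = 899/874 =1.03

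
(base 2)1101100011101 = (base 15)20CB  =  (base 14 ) 275B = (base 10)6941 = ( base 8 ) 15435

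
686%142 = 118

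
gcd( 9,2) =1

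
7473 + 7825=15298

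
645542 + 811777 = 1457319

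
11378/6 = 5689/3 = 1896.33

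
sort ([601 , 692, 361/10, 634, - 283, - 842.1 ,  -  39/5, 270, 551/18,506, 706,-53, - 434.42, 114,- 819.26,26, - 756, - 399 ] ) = [ - 842.1, - 819.26,  -  756,- 434.42, - 399, - 283, - 53, - 39/5, 26,551/18, 361/10, 114, 270, 506, 601,  634, 692,706]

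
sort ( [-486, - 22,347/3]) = [ - 486, - 22, 347/3 ] 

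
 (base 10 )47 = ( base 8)57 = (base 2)101111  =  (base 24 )1n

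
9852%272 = 60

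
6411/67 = 95  +  46/67=95.69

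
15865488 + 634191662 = 650057150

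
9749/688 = 9749/688  =  14.17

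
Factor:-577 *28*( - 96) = 2^7*3^1*7^1*577^1  =  1550976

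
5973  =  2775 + 3198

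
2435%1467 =968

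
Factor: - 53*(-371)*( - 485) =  - 5^1*7^1*53^2 *97^1= -9536555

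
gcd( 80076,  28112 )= 4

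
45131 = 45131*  1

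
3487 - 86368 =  - 82881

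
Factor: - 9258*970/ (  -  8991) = 2993420/2997 = 2^2*3^( - 4 )*  5^1*37^( - 1 )*97^1 * 1543^1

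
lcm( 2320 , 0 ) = 0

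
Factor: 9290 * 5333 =2^1*5^1 * 929^1*5333^1 = 49543570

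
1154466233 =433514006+720952227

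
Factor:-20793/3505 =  -3^1 * 5^(  -  1)*29^1*239^1*701^( - 1) 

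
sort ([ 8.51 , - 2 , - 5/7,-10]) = [ - 10 ,-2, - 5/7,8.51] 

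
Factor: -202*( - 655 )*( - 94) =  - 12437140 =-2^2*5^1 * 47^1 * 101^1*131^1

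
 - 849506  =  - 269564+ - 579942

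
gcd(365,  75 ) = 5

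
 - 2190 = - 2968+778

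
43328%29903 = 13425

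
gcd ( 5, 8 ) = 1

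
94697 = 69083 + 25614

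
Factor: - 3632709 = -3^1*1210903^1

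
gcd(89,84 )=1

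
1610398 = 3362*479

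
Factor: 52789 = 11^1*4799^1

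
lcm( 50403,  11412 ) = 604836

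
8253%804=213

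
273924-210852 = 63072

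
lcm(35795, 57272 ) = 286360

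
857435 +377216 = 1234651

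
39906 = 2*19953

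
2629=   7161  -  4532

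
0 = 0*484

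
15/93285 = 1/6219= 0.00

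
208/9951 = 208/9951 = 0.02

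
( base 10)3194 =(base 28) 422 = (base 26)4IM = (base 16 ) c7a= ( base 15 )e2e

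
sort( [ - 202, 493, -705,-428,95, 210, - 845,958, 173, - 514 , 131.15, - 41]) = [ - 845, - 705, - 514, -428,-202,-41,95,131.15 , 173,  210,493,  958] 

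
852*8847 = 7537644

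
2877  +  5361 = 8238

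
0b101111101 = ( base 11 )317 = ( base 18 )133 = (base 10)381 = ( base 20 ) J1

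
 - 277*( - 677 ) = 187529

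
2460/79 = 2460/79 = 31.14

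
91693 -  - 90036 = 181729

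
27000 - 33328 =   -  6328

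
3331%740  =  371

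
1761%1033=728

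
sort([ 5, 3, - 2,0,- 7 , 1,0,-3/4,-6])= [ - 7,-6,  -  2 , - 3/4,0 , 0, 1, 3,5] 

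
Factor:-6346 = -2^1*19^1*167^1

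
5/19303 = 5/19303 =0.00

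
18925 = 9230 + 9695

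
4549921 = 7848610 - 3298689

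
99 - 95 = 4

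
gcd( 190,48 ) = 2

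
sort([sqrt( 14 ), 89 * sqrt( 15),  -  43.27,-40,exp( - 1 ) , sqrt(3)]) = [ - 43.27, - 40, exp(  -  1 ) , sqrt(3), sqrt(14 ) , 89*sqrt(15)]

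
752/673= 752/673 = 1.12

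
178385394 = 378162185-199776791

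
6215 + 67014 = 73229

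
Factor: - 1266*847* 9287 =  - 2^1*3^1*7^1*11^2*37^1*211^1 * 251^1 = - 9958468674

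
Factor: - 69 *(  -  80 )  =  5520 = 2^4*3^1*5^1 * 23^1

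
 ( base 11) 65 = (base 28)2f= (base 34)23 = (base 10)71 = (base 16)47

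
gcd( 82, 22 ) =2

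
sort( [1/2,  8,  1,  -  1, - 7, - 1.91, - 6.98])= [ - 7, - 6.98,  -  1.91,  -  1,1/2,1,8 ]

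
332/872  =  83/218 = 0.38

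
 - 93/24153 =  -1+8020/8051 =- 0.00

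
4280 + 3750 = 8030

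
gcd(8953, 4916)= 1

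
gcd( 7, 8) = 1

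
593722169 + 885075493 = 1478797662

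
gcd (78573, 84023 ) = 1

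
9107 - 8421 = 686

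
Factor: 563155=5^1*23^1*59^1*83^1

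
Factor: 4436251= 4436251^1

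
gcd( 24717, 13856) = 1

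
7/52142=7/52142= 0.00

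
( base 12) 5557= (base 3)110221011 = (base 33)8lm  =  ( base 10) 9427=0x24D3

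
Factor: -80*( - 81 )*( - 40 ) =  - 2^7*3^4*5^2 = - 259200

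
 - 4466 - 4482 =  - 8948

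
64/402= 32/201 = 0.16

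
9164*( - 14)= - 128296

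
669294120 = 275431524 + 393862596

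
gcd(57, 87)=3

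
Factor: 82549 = 82549^1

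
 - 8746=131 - 8877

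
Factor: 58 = 2^1*29^1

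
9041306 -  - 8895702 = 17937008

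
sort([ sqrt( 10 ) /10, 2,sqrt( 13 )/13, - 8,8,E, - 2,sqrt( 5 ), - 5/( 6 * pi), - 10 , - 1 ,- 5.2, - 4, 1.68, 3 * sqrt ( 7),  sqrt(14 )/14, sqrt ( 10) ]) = [ - 10, - 8, -5.2 , - 4,-2, - 1, - 5/(6 * pi),sqrt( 14)/14,sqrt( 13 )/13,sqrt ( 10)/10,1.68  ,  2,sqrt( 5),E , sqrt( 10),3*sqrt( 7), 8 ] 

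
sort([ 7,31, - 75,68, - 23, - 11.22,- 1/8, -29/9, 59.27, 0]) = [-75,- 23,-11.22,-29/9,  -  1/8,0,7 , 31,59.27 , 68] 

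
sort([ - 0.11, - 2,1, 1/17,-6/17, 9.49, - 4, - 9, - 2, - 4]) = [ - 9, - 4,- 4, - 2, - 2, - 6/17 ,  -  0.11,1/17, 1,9.49]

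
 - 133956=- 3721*36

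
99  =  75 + 24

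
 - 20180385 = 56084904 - 76265289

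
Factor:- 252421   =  -13^1*19417^1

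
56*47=2632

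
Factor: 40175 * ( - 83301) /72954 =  - 1115539225/24318=-  2^( - 1 ) * 3^( -2) * 5^2 * 7^( - 1) * 193^(-1)*1607^1  *27767^1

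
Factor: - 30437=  - 11^1*2767^1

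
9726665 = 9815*991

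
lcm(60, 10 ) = 60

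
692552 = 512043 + 180509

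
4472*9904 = 44290688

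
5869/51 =5869/51 = 115.08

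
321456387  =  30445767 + 291010620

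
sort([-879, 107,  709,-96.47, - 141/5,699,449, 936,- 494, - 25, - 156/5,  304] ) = [- 879, - 494, - 96.47,-156/5, - 141/5,-25,  107,  304,449, 699, 709, 936 ]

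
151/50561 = 151/50561  =  0.00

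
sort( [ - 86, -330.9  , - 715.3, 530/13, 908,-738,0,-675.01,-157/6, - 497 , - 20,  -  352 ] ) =[ - 738 , - 715.3,-675.01, - 497,-352 , - 330.9, - 86, - 157/6,- 20,  0,530/13,908 ] 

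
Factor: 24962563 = 41^1*608843^1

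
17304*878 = 15192912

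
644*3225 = 2076900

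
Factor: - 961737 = - 3^1*7^1*41^1*1117^1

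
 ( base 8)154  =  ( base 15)73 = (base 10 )108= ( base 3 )11000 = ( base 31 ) 3f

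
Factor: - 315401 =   -  17^1 * 18553^1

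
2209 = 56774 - 54565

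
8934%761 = 563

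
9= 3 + 6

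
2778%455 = 48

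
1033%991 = 42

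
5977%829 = 174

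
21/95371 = 21/95371  =  0.00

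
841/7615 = 841/7615   =  0.11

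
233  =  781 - 548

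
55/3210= 11/642= 0.02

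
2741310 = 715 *3834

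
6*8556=51336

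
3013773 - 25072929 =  - 22059156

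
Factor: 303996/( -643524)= -77/163 = - 7^1*11^1*163^ ( - 1 ) 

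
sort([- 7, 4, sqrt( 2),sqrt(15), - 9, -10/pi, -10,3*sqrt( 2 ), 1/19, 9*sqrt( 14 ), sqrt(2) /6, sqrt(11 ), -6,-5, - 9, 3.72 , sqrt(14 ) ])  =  [ - 10, - 9, - 9, - 7,  -  6, - 5,-10/pi,1/19,sqrt( 2)/6,sqrt(2 ), sqrt(11), 3.72 , sqrt(14 ), sqrt( 15),4 , 3*sqrt(2), 9*sqrt( 14 )] 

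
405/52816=405/52816 = 0.01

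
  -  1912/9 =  - 1912/9 = -212.44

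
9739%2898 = 1045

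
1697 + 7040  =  8737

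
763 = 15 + 748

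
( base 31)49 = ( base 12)B1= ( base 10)133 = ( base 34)3V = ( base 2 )10000101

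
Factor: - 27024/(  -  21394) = 2^3*3^1 * 19^(  -  1) = 24/19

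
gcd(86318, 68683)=1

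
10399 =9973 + 426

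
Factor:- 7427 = -7^1*1061^1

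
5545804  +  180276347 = 185822151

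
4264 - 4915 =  - 651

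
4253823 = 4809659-555836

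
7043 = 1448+5595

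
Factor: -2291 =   -  29^1*79^1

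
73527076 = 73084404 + 442672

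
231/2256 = 77/752 = 0.10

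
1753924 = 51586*34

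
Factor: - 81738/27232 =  - 40869/13616 = -2^( - 4)*3^2*19^1*23^( - 1) * 37^( - 1 )*239^1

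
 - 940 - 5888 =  - 6828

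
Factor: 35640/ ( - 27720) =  - 9/7 = - 3^2*7^( - 1)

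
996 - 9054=- 8058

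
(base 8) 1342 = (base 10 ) 738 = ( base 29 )pd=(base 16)2E2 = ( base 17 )297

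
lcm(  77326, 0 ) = 0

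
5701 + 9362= 15063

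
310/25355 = 62/5071 = 0.01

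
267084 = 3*89028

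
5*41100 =205500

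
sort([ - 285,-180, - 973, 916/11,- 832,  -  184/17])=[ - 973,  -  832,  -  285,-180, - 184/17,916/11]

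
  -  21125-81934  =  -103059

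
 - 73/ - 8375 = 73/8375 =0.01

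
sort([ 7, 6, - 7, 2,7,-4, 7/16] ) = [ - 7, - 4,7/16,  2, 6,7, 7]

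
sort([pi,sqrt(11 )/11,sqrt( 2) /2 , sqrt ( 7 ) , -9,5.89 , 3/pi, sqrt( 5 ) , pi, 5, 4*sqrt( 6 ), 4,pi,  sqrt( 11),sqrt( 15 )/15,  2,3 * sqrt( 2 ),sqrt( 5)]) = [-9, sqrt( 15 ) /15,sqrt( 11) /11,sqrt(2 ) /2, 3/pi, 2,sqrt( 5 ),sqrt( 5),  sqrt(7) , pi,pi,pi,sqrt(11 ), 4, 3*sqrt( 2 ),5, 5.89,  4 * sqrt( 6)]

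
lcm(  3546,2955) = 17730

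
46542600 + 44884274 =91426874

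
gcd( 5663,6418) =1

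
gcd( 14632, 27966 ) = 118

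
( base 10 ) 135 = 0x87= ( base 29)4j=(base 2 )10000111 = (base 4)2013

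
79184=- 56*( -1414 ) 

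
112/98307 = 112/98307  =  0.00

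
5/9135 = 1/1827 = 0.00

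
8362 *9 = 75258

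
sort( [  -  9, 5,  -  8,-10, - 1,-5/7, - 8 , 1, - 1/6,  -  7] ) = [ - 10,  -  9, - 8, - 8, - 7,-1,-5/7 , - 1/6, 1,  5 ]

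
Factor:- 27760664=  - 2^3*  3470083^1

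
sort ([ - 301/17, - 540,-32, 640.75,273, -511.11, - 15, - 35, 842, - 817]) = [ - 817, - 540,-511.11,-35, - 32,-301/17, - 15, 273, 640.75 , 842] 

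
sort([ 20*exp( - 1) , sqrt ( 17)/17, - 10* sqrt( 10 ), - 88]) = [ - 88, - 10*sqrt ( 10 ), sqrt ( 17 )/17,  20*exp(-1)]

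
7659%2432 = 363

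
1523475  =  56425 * 27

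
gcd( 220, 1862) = 2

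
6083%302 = 43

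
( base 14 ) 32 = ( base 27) 1H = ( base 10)44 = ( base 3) 1122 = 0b101100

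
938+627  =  1565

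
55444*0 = 0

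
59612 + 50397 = 110009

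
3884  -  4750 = - 866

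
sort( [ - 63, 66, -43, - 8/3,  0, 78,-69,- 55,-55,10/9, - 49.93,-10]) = [-69 , - 63,  -  55,-55,-49.93, -43 ,-10,  -  8/3,0,10/9,66,78]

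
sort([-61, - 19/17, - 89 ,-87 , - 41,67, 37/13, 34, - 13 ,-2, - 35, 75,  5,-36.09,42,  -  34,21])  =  [-89,-87,-61,-41,  -  36.09,-35,-34,  -  13, - 2,-19/17 , 37/13,5,21,34,42, 67, 75] 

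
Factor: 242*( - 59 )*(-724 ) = 2^3*11^2*59^1*181^1 = 10337272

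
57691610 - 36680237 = 21011373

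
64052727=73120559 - 9067832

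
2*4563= 9126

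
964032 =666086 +297946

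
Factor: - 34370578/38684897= -2^1*11^1*997^1*1567^1*38684897^( - 1) 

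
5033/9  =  5033/9 = 559.22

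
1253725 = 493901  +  759824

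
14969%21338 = 14969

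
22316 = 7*3188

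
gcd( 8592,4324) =4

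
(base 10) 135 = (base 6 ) 343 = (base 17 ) 7g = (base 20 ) 6f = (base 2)10000111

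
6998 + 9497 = 16495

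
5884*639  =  3759876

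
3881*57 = 221217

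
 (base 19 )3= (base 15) 3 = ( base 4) 3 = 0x3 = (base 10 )3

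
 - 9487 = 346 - 9833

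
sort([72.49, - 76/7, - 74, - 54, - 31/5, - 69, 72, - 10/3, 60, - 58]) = [ - 74, - 69,-58,-54, - 76/7,  -  31/5, - 10/3, 60 , 72, 72.49]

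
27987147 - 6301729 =21685418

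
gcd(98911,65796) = 1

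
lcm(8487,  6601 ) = 59409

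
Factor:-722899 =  - 722899^1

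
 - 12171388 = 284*( - 42857)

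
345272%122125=101022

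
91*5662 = 515242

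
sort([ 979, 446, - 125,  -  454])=[  -  454,-125, 446,979] 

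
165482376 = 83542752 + 81939624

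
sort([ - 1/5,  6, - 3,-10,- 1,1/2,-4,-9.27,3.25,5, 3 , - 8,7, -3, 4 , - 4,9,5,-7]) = [-10, -9.27,-8, - 7, - 4,-4,-3, - 3, - 1, - 1/5,1/2,3, 3.25,4, 5,5,6,  7,9 ] 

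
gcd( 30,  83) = 1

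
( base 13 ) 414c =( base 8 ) 21475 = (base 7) 35205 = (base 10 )9021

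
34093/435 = 78+163/435=78.37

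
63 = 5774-5711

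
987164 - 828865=158299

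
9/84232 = 9/84232 = 0.00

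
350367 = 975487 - 625120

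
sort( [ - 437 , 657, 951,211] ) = [ - 437,211,657,951]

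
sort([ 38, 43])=[ 38, 43 ] 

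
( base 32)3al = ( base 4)311111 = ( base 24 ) 5M5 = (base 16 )D55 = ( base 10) 3413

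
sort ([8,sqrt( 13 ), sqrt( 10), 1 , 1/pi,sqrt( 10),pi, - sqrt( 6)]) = [  -  sqrt (6), 1/pi, 1 , pi, sqrt ( 10 ), sqrt (10 ), sqrt( 13 ),  8] 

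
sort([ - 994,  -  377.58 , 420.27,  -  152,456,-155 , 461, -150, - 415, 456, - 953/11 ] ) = [-994 ,-415,  -  377.58, - 155, - 152 ,-150,  -  953/11, 420.27, 456,456,  461 ]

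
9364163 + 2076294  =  11440457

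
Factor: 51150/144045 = 2^1*3^(-2 )*5^1*31^1*97^(-1 ) = 310/873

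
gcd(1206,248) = 2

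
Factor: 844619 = 844619^1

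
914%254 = 152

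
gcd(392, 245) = 49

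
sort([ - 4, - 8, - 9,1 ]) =[-9, - 8, - 4, 1 ]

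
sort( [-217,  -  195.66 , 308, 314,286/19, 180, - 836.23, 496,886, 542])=[ - 836.23, - 217, - 195.66, 286/19, 180,308, 314, 496, 542, 886 ] 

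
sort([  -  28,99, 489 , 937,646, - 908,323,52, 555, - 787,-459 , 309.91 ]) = [ - 908, - 787  , - 459, - 28, 52,99,309.91 , 323 , 489, 555, 646, 937 ]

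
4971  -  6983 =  - 2012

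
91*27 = 2457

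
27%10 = 7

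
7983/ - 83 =-97+68/83 = - 96.18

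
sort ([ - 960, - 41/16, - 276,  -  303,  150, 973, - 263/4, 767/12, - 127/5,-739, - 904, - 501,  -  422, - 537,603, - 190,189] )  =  [ - 960, - 904, - 739, - 537,- 501, - 422,  -  303  , - 276, - 190, - 263/4, - 127/5, - 41/16,767/12 , 150, 189,603,973 ]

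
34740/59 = 588 + 48/59 = 588.81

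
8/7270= 4/3635 = 0.00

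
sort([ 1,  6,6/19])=[ 6/19, 1,6] 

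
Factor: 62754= 2^1*3^1*10459^1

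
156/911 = 156/911 = 0.17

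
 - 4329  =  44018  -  48347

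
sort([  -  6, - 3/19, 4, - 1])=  [-6, - 1, - 3/19,4]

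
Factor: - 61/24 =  - 2^( -3)*3^(- 1 )*  61^1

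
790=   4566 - 3776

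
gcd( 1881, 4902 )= 57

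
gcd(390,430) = 10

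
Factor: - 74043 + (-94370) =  - 168413 = - 7^3*491^1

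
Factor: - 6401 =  - 37^1*173^1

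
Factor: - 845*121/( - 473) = 5^1*  11^1*13^2* 43^( - 1) =9295/43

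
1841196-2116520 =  - 275324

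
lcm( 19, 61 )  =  1159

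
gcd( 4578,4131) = 3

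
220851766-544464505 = - 323612739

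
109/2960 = 109/2960 = 0.04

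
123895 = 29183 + 94712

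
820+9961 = 10781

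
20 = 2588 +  - 2568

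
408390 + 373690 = 782080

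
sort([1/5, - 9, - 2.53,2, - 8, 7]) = [ - 9, - 8, - 2.53, 1/5, 2,7]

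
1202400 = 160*7515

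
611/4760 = 611/4760 = 0.13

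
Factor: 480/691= 2^5*3^1*5^1*691^( - 1)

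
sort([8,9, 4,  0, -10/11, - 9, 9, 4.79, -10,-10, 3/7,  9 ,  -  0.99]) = [ - 10,-10, - 9, - 0.99, - 10/11,0, 3/7,4, 4.79,8, 9,9, 9 ] 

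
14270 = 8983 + 5287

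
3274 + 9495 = 12769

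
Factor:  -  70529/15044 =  -2^ ( - 2 )*3761^( - 1)*70529^1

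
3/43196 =3/43196=0.00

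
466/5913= 466/5913 = 0.08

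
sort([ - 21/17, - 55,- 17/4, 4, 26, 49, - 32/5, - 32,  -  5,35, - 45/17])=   [ - 55,-32 , - 32/5, - 5, - 17/4, - 45/17 ,  -  21/17,4 , 26,35, 49]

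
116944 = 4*29236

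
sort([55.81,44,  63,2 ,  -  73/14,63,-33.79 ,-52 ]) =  [ - 52, - 33.79,-73/14 , 2,44,55.81,  63,63] 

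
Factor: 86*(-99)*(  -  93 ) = 2^1 *3^3*11^1*31^1*43^1 = 791802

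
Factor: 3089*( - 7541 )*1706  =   - 39739818194 = -  2^1*853^1*3089^1*7541^1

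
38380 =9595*4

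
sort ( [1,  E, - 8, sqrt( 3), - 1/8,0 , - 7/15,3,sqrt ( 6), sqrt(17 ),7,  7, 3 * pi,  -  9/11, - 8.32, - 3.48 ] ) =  [ - 8.32 ,  -  8, - 3.48 , - 9/11, - 7/15, - 1/8,  0, 1, sqrt(3),  sqrt( 6), E,  3, sqrt( 17),  7, 7, 3*pi ]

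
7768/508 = 15+37/127 = 15.29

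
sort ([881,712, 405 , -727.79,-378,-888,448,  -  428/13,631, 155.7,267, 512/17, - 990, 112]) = [-990,-888,  -  727.79,  -  378, - 428/13,512/17,112, 155.7 , 267, 405,448,631 , 712, 881]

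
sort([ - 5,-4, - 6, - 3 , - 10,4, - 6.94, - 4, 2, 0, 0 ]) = [ - 10,-6.94, - 6 , - 5, - 4 , - 4,-3, 0,0, 2, 4] 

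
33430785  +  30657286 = 64088071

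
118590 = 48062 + 70528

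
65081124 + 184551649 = 249632773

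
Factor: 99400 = 2^3*5^2*7^1*71^1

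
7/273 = 1/39=0.03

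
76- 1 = 75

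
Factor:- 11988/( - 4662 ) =2^1*3^2*7^( - 1 )=18/7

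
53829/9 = 5981 = 5981.00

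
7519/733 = 10 + 189/733 = 10.26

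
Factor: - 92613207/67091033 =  - 3^1*19^(-1 )*53^1*61^( -1)*107^( - 1)*199^1*541^ ( - 1 )*2927^1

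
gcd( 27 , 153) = 9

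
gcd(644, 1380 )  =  92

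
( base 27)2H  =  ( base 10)71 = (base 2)1000111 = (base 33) 25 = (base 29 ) 2D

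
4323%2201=2122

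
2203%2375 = 2203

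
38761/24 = 38761/24 = 1615.04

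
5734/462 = 2867/231=12.41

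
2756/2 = 1378 = 1378.00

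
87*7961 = 692607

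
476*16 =7616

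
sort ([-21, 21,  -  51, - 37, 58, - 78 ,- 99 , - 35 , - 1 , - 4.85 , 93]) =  [-99  , -78, - 51, - 37,- 35, - 21, - 4.85 , - 1,21, 58 , 93 ]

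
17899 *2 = 35798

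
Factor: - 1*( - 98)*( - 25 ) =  - 2450 = -2^1*5^2 *7^2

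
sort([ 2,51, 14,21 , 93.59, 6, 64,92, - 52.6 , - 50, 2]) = [ - 52.6, - 50,  2, 2, 6,  14, 21,51,  64 , 92, 93.59 ] 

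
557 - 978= - 421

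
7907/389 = 20 + 127/389 = 20.33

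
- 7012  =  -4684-2328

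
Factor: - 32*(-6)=192   =  2^6*3^1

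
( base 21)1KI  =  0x36F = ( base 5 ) 12004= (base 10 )879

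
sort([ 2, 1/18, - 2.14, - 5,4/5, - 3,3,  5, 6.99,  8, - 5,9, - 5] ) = [ - 5, -5, - 5, - 3, - 2.14,1/18, 4/5, 2, 3, 5,6.99,8, 9]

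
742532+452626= 1195158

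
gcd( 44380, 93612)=4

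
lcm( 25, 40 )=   200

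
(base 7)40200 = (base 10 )9702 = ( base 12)5746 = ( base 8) 22746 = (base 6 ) 112530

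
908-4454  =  -3546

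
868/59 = 868/59 = 14.71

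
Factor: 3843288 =2^3 * 3^6 * 659^1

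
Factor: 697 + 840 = 29^1 *53^1 = 1537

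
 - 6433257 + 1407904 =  - 5025353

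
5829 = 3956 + 1873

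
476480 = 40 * 11912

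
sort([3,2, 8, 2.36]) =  [2,  2.36,3,8 ]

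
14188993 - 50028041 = - 35839048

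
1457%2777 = 1457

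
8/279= 8/279 = 0.03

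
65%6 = 5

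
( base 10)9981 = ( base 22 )KDF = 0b10011011111101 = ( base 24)H7L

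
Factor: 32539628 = 2^2 * 11^1*19^1*38923^1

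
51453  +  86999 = 138452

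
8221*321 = 2638941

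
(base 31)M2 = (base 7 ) 1665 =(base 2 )1010101100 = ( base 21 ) 1BC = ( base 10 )684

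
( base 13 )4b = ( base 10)63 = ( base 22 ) 2j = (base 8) 77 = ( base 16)3F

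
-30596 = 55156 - 85752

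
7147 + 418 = 7565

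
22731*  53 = 1204743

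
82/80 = 1+1/40 = 1.02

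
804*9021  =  7252884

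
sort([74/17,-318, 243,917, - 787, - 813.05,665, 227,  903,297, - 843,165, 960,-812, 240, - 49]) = [ - 843, - 813.05, - 812, - 787, - 318,-49,74/17,165,  227, 240, 243, 297,665, 903,917 , 960 ] 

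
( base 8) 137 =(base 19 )50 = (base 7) 164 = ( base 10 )95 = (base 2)1011111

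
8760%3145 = 2470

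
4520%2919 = 1601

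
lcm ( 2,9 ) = 18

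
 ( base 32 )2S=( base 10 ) 92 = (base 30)32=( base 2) 1011100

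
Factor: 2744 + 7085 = 9829^1 = 9829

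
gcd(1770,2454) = 6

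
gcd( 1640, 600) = 40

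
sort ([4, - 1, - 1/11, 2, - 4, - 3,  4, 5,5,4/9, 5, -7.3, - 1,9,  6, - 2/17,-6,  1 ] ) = [-7.3, - 6, - 4  , - 3, - 1, - 1, - 2/17, - 1/11, 4/9,1,2,4,  4, 5, 5,5 , 6, 9]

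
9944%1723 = 1329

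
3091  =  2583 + 508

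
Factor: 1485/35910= 11/266= 2^(-1 )*7^ (-1)*11^1*19^(- 1 ) 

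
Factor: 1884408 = 2^3 * 3^1*78517^1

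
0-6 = - 6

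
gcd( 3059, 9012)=1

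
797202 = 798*999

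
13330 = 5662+7668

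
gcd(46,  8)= 2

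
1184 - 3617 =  - 2433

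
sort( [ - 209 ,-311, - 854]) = [-854,-311, - 209]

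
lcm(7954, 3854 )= 373838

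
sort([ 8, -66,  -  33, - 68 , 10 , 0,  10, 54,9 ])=[-68 , - 66, - 33, 0 , 8, 9, 10, 10,54]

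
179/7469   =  179/7469= 0.02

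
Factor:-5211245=-5^1* 13^1*80173^1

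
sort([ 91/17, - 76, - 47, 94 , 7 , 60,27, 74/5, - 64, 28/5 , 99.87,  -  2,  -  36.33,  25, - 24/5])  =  [ - 76 , - 64,  -  47,  -  36.33, - 24/5,- 2,91/17, 28/5, 7, 74/5 , 25,27, 60,94,99.87]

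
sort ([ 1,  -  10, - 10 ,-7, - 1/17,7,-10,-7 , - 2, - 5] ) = [ - 10, - 10  , - 10, - 7, - 7, - 5, - 2, - 1/17, 1 , 7 ]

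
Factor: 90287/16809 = 3^( - 1)*13^ ( - 1)*17^1*47^1*113^1*431^( - 1)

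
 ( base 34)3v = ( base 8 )205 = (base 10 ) 133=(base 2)10000101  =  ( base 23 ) 5I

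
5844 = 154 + 5690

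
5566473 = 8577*649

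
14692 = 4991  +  9701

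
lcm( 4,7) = 28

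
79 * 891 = 70389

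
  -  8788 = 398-9186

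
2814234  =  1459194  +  1355040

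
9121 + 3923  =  13044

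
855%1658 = 855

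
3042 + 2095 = 5137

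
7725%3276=1173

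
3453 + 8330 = 11783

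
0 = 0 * ( - 425)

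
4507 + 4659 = 9166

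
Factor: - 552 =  - 2^3*3^1*23^1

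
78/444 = 13/74 = 0.18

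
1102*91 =100282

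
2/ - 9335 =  - 2/9335  =  -0.00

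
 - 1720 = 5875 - 7595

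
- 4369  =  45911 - 50280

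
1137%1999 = 1137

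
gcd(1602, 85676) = 2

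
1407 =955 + 452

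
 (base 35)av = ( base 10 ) 381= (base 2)101111101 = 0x17d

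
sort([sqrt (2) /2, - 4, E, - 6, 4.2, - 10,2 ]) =[ - 10, - 6, - 4, sqrt( 2)/2,  2,E,4.2] 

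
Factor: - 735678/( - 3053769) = 245226/1017923  =  2^1 * 3^1*23^1* 1777^1*1017923^(-1)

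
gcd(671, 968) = 11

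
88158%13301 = 8352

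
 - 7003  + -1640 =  - 8643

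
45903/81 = 15301/27 = 566.70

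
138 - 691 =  - 553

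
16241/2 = 8120 + 1/2 = 8120.50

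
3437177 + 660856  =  4098033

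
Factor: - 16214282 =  - 2^1*7^1 *197^1 *5879^1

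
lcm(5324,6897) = 303468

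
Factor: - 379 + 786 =11^1 *37^1=407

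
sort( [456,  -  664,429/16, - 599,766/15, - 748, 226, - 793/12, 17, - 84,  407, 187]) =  [ - 748, - 664, - 599, - 84 , - 793/12, 17,429/16, 766/15,  187,226, 407,  456] 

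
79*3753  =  296487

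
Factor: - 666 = - 2^1*3^2*37^1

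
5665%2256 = 1153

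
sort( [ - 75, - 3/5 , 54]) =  [ - 75,  -  3/5 , 54]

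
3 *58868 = 176604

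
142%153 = 142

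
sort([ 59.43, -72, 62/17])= [ - 72,62/17,  59.43 ]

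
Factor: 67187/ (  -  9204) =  - 2^( - 2 )*3^ ( - 1 )*13^( - 1 )*59^ ( - 1)*67187^1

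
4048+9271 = 13319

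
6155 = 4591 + 1564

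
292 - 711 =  - 419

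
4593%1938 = 717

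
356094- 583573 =-227479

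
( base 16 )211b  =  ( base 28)AMJ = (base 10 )8475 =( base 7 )33465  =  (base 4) 2010123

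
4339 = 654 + 3685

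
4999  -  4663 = 336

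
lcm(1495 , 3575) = 82225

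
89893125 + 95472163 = 185365288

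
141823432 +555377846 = 697201278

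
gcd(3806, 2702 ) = 2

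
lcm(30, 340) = 1020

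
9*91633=824697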